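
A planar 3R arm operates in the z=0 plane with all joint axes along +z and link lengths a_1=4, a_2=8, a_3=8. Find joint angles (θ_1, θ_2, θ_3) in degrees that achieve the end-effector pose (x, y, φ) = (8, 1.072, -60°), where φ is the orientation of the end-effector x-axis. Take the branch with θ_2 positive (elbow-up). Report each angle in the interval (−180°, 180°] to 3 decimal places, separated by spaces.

0.003 89.997 -150.000

wrist centre = target − a_3·(cos φ, sin φ) = (4.0000, 8.0002)
cos θ_2 = (80.0033−4²−8²)/(2·4·8) = 0.0001; θ_2 = 89.9971° (elbow-up)
β = atan2(8.0002,4.0000) = 63.4355°; ψ = atan2(8.0000,4.0004) = 63.4326°
θ_1 = β − ψ = 0.0029°
θ_3 = φ − θ_1 − θ_2 = -150.0000° (wrapped to (-180°,180°])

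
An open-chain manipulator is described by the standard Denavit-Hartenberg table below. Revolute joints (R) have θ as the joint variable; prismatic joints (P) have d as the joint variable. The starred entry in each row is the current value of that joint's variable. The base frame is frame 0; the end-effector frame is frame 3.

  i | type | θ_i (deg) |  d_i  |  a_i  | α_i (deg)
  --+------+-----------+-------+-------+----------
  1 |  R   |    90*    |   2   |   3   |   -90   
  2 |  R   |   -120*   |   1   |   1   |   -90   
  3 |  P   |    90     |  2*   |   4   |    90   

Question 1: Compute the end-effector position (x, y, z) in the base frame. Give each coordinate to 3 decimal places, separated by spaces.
after link 1: o_1 = (0.0000, 3.0000, 2.0000)
after link 2: o_2 = (-1.0000, 2.5000, 2.8660)
after link 3: o_3 = (3.0000, 4.2321, 3.8660)

3.000 4.232 3.866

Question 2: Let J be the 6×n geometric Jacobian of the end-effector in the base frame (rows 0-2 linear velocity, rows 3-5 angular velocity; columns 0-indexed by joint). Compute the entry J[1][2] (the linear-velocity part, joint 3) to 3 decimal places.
0.866

prismatic axis z_2 = (0.0000,0.8660,0.5000)
J_v[:, 2] = z_2; J_ω[:, 2] = (0,0,0)
entry J[1][2] = 0.8660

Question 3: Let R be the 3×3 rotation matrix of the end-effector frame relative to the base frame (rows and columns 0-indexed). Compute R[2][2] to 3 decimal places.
End-effector z-axis (col 2 of R) = (-0.0000,-0.5000,0.8660)
R[2][2] = 0.8660

0.866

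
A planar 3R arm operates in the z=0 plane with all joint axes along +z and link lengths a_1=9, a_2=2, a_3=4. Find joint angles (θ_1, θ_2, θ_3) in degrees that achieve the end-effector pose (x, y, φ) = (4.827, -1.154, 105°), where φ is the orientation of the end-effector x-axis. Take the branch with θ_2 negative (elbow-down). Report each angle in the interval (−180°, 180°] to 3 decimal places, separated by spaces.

wrist centre = target − a_3·(cos φ, sin φ) = (5.8623, -5.0177)
cos θ_2 = (59.5436−9²−2²)/(2·9·2) = -0.7071; θ_2 = -135.0012° (elbow-down)
β = atan2(-5.0177,5.8623) = -40.5612°; ψ = atan2(-1.4142,7.5858) = -10.5602°
θ_1 = β − ψ = -30.0010°
θ_3 = φ − θ_1 − θ_2 = -89.9978° (wrapped to (-180°,180°])

-30.001 -135.001 -89.998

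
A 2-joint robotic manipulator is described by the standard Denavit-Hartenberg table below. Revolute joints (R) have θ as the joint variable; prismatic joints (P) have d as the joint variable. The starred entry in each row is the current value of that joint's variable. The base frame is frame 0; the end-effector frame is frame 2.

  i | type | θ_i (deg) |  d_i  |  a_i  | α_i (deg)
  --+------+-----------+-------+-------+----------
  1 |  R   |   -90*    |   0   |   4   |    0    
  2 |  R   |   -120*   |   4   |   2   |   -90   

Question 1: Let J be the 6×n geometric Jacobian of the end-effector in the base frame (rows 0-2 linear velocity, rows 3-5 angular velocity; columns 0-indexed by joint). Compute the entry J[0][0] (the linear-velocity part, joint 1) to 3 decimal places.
axis z_0 = ẑ; lever o_n−o_0 = (-1.7321,-3.0000,4.0000)
cross product → J_v[:, 0] = (3.0000,-1.7321,0.0000)
J_ω[:, 0] = z_0
entry J[0][0] = 3.0000

3.000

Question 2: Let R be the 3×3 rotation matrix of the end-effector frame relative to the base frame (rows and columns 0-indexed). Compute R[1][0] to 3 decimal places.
End-effector x-axis (col 0 of R) = (-0.8660,0.5000,0.0000)
R[1][0] = 0.5000

0.500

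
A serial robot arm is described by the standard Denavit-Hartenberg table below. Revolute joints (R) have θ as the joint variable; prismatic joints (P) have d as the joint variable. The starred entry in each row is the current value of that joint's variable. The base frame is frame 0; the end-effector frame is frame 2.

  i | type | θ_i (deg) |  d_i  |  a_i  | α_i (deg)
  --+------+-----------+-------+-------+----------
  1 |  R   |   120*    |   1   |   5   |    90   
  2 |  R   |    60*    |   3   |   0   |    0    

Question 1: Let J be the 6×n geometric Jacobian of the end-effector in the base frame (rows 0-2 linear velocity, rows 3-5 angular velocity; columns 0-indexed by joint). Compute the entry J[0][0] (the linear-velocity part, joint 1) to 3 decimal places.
-5.830

axis z_0 = ẑ; lever o_n−o_0 = (0.0981,5.8301,1.0000)
cross product → J_v[:, 0] = (-5.8301,0.0981,0.0000)
J_ω[:, 0] = z_0
entry J[0][0] = -5.8301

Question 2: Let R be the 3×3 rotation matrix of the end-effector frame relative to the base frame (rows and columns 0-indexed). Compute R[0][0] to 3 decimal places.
-0.250

End-effector x-axis (col 0 of R) = (-0.2500,0.4330,0.8660)
R[0][0] = -0.2500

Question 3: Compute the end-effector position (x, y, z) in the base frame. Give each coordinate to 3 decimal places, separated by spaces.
after link 1: o_1 = (-2.5000, 4.3301, 1.0000)
after link 2: o_2 = (0.0981, 5.8301, 1.0000)

0.098 5.830 1.000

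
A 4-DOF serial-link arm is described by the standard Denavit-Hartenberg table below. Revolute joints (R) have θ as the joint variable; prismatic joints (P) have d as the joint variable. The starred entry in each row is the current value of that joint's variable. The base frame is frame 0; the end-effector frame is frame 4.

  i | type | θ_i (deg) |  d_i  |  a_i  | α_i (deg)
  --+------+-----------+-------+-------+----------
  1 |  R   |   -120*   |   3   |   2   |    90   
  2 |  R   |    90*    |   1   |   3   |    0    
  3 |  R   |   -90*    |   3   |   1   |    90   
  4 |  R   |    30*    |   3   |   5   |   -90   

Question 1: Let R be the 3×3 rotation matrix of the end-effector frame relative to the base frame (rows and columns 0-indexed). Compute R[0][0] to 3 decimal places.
-0.866

End-effector x-axis (col 0 of R) = (-0.8660,-0.5000,0.0000)
R[0][0] = -0.8660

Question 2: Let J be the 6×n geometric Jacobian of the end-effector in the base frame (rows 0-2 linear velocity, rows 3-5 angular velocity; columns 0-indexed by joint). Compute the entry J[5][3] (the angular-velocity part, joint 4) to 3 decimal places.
-1.000

axis z_3 = (-0.0000,0.0000,-1.0000); lever o_n−o_3 = (-4.3301,-2.5000,-3.0000)
cross product → J_v[:, 3] = (-2.5000,4.3301,0.0000)
J_ω[:, 3] = z_3
entry J[5][3] = -1.0000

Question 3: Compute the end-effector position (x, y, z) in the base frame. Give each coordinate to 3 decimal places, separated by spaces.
-9.294 -3.098 3.000

after link 1: o_1 = (-1.0000, -1.7321, 3.0000)
after link 2: o_2 = (-1.8660, -1.2321, 6.0000)
after link 3: o_3 = (-4.9641, -0.5981, 6.0000)
after link 4: o_4 = (-9.2942, -3.0981, 3.0000)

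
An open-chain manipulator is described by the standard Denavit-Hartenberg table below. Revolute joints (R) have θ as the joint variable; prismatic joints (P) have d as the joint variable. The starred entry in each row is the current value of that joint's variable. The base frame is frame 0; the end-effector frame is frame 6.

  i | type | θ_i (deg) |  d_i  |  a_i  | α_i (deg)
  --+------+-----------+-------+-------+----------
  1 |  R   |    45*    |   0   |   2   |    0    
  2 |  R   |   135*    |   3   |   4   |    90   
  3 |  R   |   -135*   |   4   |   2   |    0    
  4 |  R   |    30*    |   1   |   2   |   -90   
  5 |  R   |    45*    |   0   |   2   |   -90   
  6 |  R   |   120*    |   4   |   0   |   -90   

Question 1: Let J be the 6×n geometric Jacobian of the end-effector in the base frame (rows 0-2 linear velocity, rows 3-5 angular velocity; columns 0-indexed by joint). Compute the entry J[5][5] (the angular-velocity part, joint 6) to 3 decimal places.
0.683

axis z_5 = (-0.1830,-0.7071,0.6830); lever o_n−o_5 = (-0.7321,-2.8284,2.7321)
cross product → J_v[:, 5] = (0.0000,0.0000,0.0000)
J_ω[:, 5] = z_5
entry J[5][5] = 0.6830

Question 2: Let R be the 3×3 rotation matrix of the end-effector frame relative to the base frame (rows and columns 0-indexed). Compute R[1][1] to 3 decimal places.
0.707

End-effector y-axis (col 1 of R) = (0.1830,0.7071,-0.6830)
R[1][1] = 0.7071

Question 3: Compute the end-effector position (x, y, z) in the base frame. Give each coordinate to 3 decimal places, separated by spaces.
-1.020 2.172 1.020

after link 1: o_1 = (1.4142, 1.4142, 0.0000)
after link 2: o_2 = (-2.5858, 1.4142, 3.0000)
after link 3: o_3 = (-1.1716, 5.4142, 1.5858)
after link 4: o_4 = (-0.6539, 6.4142, -0.3461)
after link 5: o_5 = (-0.2879, 5.0000, -1.7121)
after link 6: o_6 = (-1.0200, 2.1716, 1.0200)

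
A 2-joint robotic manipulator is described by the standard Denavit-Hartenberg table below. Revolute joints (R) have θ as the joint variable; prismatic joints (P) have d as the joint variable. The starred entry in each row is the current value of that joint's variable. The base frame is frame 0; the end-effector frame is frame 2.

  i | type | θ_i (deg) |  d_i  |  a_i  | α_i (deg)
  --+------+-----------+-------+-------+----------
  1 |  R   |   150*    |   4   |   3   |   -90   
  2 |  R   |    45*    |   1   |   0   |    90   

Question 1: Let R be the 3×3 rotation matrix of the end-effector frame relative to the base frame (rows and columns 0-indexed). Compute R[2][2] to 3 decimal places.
End-effector z-axis (col 2 of R) = (-0.6124,0.3536,0.7071)
R[2][2] = 0.7071

0.707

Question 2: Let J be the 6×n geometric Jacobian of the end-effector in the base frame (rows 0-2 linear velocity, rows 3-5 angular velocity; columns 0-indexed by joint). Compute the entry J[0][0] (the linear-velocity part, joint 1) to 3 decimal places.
-0.634

axis z_0 = ẑ; lever o_n−o_0 = (-3.0981,0.6340,4.0000)
cross product → J_v[:, 0] = (-0.6340,-3.0981,0.0000)
J_ω[:, 0] = z_0
entry J[0][0] = -0.6340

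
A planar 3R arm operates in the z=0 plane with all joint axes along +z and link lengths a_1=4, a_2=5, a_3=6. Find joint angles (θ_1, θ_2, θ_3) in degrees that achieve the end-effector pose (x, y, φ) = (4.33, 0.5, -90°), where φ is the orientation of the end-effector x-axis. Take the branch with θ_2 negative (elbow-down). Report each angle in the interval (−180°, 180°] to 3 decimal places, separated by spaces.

wrist centre = target − a_3·(cos φ, sin φ) = (4.3300, 6.5000)
cos θ_2 = (60.9989−4²−5²)/(2·4·5) = 0.5000; θ_2 = -60.0018° (elbow-down)
β = atan2(6.5000,4.3300) = 56.3303°; ψ = atan2(-4.3302,6.4999) = -33.6715°
θ_1 = β − ψ = 90.0018°
θ_3 = φ − θ_1 − θ_2 = -120.0000° (wrapped to (-180°,180°])

90.002 -60.002 -120.000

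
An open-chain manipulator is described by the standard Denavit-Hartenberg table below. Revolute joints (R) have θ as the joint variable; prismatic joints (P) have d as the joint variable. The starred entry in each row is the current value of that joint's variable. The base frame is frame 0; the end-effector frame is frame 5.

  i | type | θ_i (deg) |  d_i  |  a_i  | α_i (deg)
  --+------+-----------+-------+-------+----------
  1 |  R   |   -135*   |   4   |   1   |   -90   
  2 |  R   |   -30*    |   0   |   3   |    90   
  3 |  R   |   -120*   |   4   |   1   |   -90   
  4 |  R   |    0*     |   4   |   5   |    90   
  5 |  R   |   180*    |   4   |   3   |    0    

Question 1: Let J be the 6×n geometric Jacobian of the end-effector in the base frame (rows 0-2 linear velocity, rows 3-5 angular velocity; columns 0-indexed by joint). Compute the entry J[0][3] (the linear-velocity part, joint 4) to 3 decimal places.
-1.932

axis z_3 = (-0.8839,-0.1768,0.4330); lever o_n−o_3 = (-2.7337,2.5442,4.6962)
cross product → J_v[:, 3] = (-1.9319,2.9671,-2.7321)
J_ω[:, 3] = z_3
entry J[0][3] = -1.9319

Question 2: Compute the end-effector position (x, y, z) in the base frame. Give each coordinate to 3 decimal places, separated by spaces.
-4.170 2.333 13.410

after link 1: o_1 = (-0.7071, -0.7071, 4.0000)
after link 2: o_2 = (-2.5442, -2.5442, 5.5000)
after link 3: o_3 = (-1.4362, -0.2115, 8.7141)
after link 4: o_4 = (-6.5027, 3.6742, 9.1962)
after link 5: o_5 = (-4.1699, 2.3328, 13.4103)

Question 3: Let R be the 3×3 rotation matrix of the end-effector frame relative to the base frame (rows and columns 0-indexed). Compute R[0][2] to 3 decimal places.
End-effector z-axis (col 2 of R) = (0.3536,0.3536,0.8660)
R[0][2] = 0.3536

0.354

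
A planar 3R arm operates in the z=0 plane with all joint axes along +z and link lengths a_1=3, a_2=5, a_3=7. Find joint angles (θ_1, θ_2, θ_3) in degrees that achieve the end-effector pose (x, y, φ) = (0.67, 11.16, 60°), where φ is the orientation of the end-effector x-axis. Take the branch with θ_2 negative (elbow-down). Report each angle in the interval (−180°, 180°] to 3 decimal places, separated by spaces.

178.077 -90.006 -28.071

wrist centre = target − a_3·(cos φ, sin φ) = (-2.8300, 5.0978)
cos θ_2 = (33.9967−3²−5²)/(2·3·5) = -0.0001; θ_2 = -90.0063° (elbow-down)
β = atan2(5.0978,-2.8300) = 119.0364°; ψ = atan2(-5.0000,2.9994) = -59.0409°
θ_1 = β − ψ = 178.0773°
θ_3 = φ − θ_1 − θ_2 = -28.0709° (wrapped to (-180°,180°])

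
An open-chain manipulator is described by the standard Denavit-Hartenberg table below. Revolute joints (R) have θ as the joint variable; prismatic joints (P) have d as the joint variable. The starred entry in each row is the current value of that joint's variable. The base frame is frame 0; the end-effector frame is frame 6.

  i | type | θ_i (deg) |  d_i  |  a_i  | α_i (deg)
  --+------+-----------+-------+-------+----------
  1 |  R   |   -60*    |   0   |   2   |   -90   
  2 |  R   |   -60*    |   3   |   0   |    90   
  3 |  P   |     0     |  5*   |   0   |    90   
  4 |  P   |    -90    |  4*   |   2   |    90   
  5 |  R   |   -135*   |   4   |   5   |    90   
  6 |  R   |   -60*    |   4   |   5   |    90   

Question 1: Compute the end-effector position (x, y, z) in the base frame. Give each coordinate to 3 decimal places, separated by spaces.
after link 1: o_1 = (1.0000, -1.7321, 0.0000)
after link 2: o_2 = (3.5981, -0.2321, 0.0000)
after link 3: o_3 = (1.4330, 3.5179, 2.5000)
after link 4: o_4 = (-1.1651, 0.0179, 1.5000)
after link 5: o_5 = (-0.6341, 6.1694, -0.1963)
after link 6: o_6 = (-2.4604, 7.2112, 5.8518)

-2.460 7.211 5.852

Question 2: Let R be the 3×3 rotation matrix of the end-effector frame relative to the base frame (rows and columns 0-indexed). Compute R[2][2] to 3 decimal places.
End-effector z-axis (col 2 of R) = (-0.1402,-0.9820,0.1268)
R[2][2] = 0.1268

0.127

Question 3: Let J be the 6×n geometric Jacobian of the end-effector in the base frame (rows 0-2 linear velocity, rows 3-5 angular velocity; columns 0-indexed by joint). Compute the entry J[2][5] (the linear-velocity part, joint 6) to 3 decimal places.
-0.634

axis z_5 = (-0.9186,0.1768,0.3536); lever o_n−o_5 = (-1.8262,1.0418,6.0481)
cross product → J_v[:, 5] = (0.7008,4.9099,-0.6341)
J_ω[:, 5] = z_5
entry J[2][5] = -0.6341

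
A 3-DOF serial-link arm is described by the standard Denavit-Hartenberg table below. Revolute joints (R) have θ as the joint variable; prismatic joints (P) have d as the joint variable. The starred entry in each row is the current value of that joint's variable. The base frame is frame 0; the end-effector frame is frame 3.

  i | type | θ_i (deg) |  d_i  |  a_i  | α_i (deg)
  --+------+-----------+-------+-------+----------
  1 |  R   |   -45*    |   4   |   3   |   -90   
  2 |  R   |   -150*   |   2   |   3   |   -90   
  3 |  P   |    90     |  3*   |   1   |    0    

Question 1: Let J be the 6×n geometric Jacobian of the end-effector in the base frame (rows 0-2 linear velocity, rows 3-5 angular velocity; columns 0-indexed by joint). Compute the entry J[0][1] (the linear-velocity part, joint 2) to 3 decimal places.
axis z_1 = (0.7071,0.7071,0.0000); lever o_n−o_1 = (-0.0694,1.4836,4.0981)
cross product → J_v[:, 1] = (2.8978,-2.8978,1.0981)
J_ω[:, 1] = z_1
entry J[0][1] = 2.8978

2.898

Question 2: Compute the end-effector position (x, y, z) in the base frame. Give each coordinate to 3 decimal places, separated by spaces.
after link 1: o_1 = (2.1213, -2.1213, 4.0000)
after link 2: o_2 = (1.6984, 1.1300, 5.5000)
after link 3: o_3 = (2.0520, -0.6378, 8.0981)

2.052 -0.638 8.098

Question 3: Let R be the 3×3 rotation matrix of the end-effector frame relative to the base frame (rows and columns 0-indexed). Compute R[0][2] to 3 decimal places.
0.354

End-effector z-axis (col 2 of R) = (0.3536,-0.3536,0.8660)
R[0][2] = 0.3536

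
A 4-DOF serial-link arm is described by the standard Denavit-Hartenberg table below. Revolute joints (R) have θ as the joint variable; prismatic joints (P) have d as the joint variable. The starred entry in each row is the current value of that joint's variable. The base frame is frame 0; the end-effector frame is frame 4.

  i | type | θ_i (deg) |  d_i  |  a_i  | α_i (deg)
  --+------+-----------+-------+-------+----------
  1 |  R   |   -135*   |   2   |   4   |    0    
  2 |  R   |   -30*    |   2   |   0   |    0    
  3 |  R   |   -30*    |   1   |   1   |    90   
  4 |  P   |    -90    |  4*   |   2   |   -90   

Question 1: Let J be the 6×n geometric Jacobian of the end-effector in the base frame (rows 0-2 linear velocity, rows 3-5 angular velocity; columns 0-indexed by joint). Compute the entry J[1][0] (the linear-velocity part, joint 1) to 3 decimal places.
axis z_0 = ẑ; lever o_n−o_0 = (-2.7591,1.2941,3.0000)
cross product → J_v[:, 0] = (-1.2941,-2.7591,0.0000)
J_ω[:, 0] = z_0
entry J[1][0] = -2.7591

-2.759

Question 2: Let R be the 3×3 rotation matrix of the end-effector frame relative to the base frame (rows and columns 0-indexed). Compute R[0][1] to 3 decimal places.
End-effector y-axis (col 1 of R) = (-0.2588,-0.9659,-0.0000)
R[0][1] = -0.2588

-0.259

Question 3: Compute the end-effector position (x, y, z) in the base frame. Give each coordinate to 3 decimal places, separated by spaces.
after link 1: o_1 = (-2.8284, -2.8284, 2.0000)
after link 2: o_2 = (-2.8284, -2.8284, 4.0000)
after link 3: o_3 = (-3.7944, -2.5696, 5.0000)
after link 4: o_4 = (-2.7591, 1.2941, 3.0000)

-2.759 1.294 3.000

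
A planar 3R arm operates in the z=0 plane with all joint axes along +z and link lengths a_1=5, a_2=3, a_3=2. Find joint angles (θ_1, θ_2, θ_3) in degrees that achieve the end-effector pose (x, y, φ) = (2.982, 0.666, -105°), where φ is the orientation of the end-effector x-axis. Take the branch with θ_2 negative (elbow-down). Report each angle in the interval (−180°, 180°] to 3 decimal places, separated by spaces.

wrist centre = target − a_3·(cos φ, sin φ) = (3.4996, 2.5979)
cos θ_2 = (18.9963−5²−3²)/(2·5·3) = -0.5001; θ_2 = -120.0082° (elbow-down)
β = atan2(2.5979,3.4996) = 36.5872°; ψ = atan2(-2.5979,3.4996) = -36.5874°
θ_1 = β − ψ = 73.1747°
θ_3 = φ − θ_1 − θ_2 = -58.1665° (wrapped to (-180°,180°])

73.175 -120.008 -58.167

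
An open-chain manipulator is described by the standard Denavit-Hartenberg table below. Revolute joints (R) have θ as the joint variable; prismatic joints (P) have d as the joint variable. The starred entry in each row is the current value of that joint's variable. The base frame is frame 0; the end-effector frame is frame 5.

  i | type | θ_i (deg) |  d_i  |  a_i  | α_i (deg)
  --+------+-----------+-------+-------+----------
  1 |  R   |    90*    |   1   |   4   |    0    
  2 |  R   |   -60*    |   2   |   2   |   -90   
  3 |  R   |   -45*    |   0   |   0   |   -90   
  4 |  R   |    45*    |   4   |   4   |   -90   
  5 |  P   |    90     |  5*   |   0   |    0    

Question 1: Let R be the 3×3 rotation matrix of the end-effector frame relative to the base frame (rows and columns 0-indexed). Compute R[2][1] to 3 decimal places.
End-effector y-axis (col 1 of R) = (-0.7866,0.3624,-0.5000)
R[2][1] = -0.5000

-0.500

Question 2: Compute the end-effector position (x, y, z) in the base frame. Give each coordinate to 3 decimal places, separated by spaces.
after link 1: o_1 = (0.0000, 4.0000, 1.0000)
after link 2: o_2 = (1.7321, 5.0000, 3.0000)
after link 3: o_3 = (1.7321, 5.0000, 3.0000)
after link 4: o_4 = (7.3278, 4.9647, 2.1716)
after link 5: o_5 = (6.9305, 0.6529, -0.3284)

6.931 0.653 -0.328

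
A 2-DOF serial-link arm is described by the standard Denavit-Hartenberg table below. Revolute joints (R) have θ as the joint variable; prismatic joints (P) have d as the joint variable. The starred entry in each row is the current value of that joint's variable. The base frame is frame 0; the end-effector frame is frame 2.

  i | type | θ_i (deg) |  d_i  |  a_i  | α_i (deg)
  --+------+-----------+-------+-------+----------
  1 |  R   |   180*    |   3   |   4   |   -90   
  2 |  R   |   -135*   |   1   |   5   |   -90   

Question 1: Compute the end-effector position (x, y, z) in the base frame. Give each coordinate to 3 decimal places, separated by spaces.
after link 1: o_1 = (-4.0000, 0.0000, 3.0000)
after link 2: o_2 = (-0.4645, -1.0000, 6.5355)

-0.464 -1.000 6.536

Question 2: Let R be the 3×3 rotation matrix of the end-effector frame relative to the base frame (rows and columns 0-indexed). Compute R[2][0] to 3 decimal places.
0.707

End-effector x-axis (col 0 of R) = (0.7071,-0.0000,0.7071)
R[2][0] = 0.7071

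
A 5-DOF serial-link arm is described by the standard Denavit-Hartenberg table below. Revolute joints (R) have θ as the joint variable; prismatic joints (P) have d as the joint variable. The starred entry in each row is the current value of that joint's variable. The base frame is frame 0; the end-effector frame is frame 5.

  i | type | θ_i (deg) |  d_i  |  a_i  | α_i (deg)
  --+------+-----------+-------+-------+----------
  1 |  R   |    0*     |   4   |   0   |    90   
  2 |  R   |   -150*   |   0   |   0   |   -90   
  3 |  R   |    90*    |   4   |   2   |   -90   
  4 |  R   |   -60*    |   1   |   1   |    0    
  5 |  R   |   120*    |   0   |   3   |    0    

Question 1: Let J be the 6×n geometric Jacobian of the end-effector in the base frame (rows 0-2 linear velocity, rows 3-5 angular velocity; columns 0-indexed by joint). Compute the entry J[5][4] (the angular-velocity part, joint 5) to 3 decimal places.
axis z_4 = (0.8660,0.0000,0.5000); lever o_n−o_4 = (-1.2990,1.5000,2.2500)
cross product → J_v[:, 4] = (-0.7500,-2.5981,1.2990)
J_ω[:, 4] = z_4
entry J[5][4] = 0.5000

0.500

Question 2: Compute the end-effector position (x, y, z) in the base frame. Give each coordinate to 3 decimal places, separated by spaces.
2.000 4.000 2.536

after link 1: o_1 = (0.0000, 0.0000, 4.0000)
after link 2: o_2 = (0.0000, 0.0000, 4.0000)
after link 3: o_3 = (2.0000, 2.0000, 0.5359)
after link 4: o_4 = (3.2990, 2.5000, 0.2859)
after link 5: o_5 = (2.0000, 4.0000, 2.5359)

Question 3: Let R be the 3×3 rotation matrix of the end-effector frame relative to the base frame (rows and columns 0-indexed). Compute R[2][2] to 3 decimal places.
0.500

End-effector z-axis (col 2 of R) = (0.8660,0.0000,0.5000)
R[2][2] = 0.5000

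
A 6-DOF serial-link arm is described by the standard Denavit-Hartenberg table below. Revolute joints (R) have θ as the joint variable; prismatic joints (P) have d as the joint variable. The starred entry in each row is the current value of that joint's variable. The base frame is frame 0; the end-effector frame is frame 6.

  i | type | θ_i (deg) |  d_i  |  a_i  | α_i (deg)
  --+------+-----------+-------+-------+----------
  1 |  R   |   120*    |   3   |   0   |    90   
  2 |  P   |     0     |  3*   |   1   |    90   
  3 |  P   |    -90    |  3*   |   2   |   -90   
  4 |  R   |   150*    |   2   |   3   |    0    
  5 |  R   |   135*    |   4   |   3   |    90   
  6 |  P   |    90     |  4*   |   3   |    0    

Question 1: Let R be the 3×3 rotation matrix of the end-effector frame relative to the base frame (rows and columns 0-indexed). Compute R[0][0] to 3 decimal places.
End-effector x-axis (col 0 of R) = (-0.5000,0.8660,-0.0000)
R[0][0] = -0.5000

-0.500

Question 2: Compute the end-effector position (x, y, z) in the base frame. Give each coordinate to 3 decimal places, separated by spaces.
after link 1: o_1 = (0.0000, 0.0000, 3.0000)
after link 2: o_2 = (2.0981, 2.3660, 3.0000)
after link 3: o_3 = (0.3660, 1.3660, -0.0000)
after link 4: o_4 = (1.6160, 4.3971, 1.5000)
after link 5: o_5 = (-1.0564, 7.4730, -1.3978)
after link 6: o_6 = (0.7897, 12.0029, -2.4331)

0.790 12.003 -2.433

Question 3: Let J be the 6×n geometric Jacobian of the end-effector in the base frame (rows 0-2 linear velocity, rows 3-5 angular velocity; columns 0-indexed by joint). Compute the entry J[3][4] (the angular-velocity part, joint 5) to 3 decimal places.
axis z_4 = (-0.5000,0.8660,-0.0000); lever o_n−o_4 = (-0.8264,7.6058,-3.9331)
cross product → J_v[:, 4] = (-3.4061,-1.9665,-3.0872)
J_ω[:, 4] = z_4
entry J[3][4] = -0.5000

-0.500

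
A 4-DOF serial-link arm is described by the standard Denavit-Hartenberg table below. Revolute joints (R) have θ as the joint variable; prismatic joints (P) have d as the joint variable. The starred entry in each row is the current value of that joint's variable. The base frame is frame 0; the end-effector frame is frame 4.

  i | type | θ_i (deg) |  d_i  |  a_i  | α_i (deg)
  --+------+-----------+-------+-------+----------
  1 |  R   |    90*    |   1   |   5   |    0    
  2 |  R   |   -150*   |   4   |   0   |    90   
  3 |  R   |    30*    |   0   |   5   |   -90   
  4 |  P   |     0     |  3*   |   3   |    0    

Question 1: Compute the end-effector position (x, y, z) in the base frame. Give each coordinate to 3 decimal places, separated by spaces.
2.714 0.299 11.598

after link 1: o_1 = (0.0000, 5.0000, 1.0000)
after link 2: o_2 = (0.0000, 5.0000, 5.0000)
after link 3: o_3 = (2.1651, 1.2500, 7.5000)
after link 4: o_4 = (2.7141, 0.2990, 11.5981)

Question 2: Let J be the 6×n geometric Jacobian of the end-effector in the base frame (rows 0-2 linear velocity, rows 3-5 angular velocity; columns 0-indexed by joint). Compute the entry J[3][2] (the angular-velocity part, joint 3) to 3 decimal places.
axis z_2 = (-0.8660,-0.5000,0.0000); lever o_n−o_2 = (2.7141,-4.7010,6.5981)
cross product → J_v[:, 2] = (-3.2990,5.7141,5.4282)
J_ω[:, 2] = z_2
entry J[3][2] = -0.8660

-0.866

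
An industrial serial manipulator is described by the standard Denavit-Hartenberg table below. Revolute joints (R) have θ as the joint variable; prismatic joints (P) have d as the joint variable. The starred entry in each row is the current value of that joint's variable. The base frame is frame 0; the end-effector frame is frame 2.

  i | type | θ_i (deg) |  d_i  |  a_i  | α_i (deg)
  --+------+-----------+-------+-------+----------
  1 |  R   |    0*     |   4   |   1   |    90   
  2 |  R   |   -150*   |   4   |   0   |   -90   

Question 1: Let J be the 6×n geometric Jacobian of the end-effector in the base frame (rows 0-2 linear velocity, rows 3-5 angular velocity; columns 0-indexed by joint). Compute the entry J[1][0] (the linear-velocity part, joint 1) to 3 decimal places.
1.000

axis z_0 = ẑ; lever o_n−o_0 = (1.0000,-4.0000,4.0000)
cross product → J_v[:, 0] = (4.0000,1.0000,-0.0000)
J_ω[:, 0] = z_0
entry J[1][0] = 1.0000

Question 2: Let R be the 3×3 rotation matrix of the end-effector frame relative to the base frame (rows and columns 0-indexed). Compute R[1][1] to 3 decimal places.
1.000

End-effector y-axis (col 1 of R) = (0.0000,1.0000,-0.0000)
R[1][1] = 1.0000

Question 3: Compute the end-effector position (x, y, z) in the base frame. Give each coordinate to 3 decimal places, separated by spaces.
1.000 -4.000 4.000

after link 1: o_1 = (1.0000, 0.0000, 4.0000)
after link 2: o_2 = (1.0000, -4.0000, 4.0000)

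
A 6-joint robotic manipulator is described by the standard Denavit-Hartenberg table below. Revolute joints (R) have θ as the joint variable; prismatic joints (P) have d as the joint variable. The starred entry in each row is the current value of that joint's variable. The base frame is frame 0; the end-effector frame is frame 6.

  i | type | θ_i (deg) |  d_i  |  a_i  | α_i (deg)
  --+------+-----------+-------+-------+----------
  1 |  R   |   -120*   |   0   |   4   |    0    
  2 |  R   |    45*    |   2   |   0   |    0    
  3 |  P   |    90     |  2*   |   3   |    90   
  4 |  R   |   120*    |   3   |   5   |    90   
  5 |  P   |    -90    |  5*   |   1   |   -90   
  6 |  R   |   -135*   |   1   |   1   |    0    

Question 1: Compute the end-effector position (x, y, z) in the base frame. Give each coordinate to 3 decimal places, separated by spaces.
3.475 -4.800 12.050

after link 1: o_1 = (-2.0000, -3.4641, 0.0000)
after link 2: o_2 = (-2.0000, -3.4641, 2.0000)
after link 3: o_3 = (0.8978, -2.6876, 4.0000)
after link 4: o_4 = (-0.7406, -6.2325, 8.3301)
after link 5: o_5 = (3.1832, -4.1458, 10.8301)
after link 6: o_6 = (3.4747, -4.7998, 12.0497)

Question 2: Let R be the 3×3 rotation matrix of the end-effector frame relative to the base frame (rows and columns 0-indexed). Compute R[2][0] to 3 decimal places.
End-effector x-axis (col 0 of R) = (0.7745,-0.5245,0.3536)
R[2][0] = 0.3536

0.354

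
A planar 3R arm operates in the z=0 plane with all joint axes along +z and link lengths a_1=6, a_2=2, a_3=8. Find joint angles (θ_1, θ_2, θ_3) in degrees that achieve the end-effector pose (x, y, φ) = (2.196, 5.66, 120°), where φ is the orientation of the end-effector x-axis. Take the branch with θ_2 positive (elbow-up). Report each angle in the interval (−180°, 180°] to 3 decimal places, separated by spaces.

-30.003 90.003 60.000

wrist centre = target − a_3·(cos φ, sin φ) = (6.1960, -1.2682)
cos θ_2 = (39.9988−6²−2²)/(2·6·2) = -0.0001; θ_2 = 90.0030° (elbow-up)
β = atan2(-1.2682,6.1960) = -11.5676°; ψ = atan2(2.0000,5.9999) = 18.4352°
θ_1 = β − ψ = -30.0028°
θ_3 = φ − θ_1 − θ_2 = 59.9999° (wrapped to (-180°,180°])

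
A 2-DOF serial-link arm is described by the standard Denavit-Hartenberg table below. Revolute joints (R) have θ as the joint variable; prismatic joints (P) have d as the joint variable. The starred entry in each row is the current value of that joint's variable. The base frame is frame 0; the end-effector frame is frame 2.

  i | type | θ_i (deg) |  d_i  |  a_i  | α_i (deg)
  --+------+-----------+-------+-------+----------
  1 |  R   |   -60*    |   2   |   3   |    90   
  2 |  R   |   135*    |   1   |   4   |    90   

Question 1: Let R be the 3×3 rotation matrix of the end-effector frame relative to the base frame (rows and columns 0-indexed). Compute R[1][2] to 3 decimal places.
-0.612

End-effector z-axis (col 2 of R) = (0.3536,-0.6124,0.7071)
R[1][2] = -0.6124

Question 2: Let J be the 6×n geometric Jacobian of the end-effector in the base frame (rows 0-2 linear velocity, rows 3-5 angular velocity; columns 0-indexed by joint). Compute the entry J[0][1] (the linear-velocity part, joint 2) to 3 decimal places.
-1.414

axis z_1 = (-0.8660,-0.5000,0.0000); lever o_n−o_1 = (-2.2802,1.9495,2.8284)
cross product → J_v[:, 1] = (-1.4142,2.4495,-2.8284)
J_ω[:, 1] = z_1
entry J[0][1] = -1.4142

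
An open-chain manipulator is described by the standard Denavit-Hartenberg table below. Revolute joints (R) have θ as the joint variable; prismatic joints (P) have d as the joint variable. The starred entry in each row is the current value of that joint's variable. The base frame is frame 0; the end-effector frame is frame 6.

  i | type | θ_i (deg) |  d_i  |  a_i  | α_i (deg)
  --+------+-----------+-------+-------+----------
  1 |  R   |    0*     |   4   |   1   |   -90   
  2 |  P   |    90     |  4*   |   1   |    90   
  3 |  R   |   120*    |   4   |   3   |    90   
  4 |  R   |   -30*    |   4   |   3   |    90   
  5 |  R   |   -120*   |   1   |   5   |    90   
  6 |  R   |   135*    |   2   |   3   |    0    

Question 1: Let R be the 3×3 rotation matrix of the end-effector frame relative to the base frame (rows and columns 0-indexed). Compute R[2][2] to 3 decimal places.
End-effector z-axis (col 2 of R) = (0.4330,-0.3995,-0.8080)
R[2][2] = -0.8080

-0.808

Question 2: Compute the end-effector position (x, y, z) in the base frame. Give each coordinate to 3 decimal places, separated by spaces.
2.383 6.371 1.474

after link 1: o_1 = (1.0000, 0.0000, 4.0000)
after link 2: o_2 = (1.0000, 4.0000, 3.0000)
after link 3: o_3 = (5.0000, 6.5981, 4.5000)
after link 4: o_4 = (3.5000, 10.8481, 2.3349)
after link 5: o_5 = (3.8840, 6.3750, 4.7524)
after link 6: o_6 = (2.3826, 6.3715, 1.4743)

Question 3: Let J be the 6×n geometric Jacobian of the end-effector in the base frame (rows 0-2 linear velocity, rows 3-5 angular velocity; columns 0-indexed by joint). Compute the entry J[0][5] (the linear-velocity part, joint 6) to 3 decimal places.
axis z_5 = (0.4330,-0.3995,-0.8080); lever o_n−o_5 = (-1.5014,-0.0035,-3.2781)
cross product → J_v[:, 5] = (1.3068,2.6326,-0.6014)
J_ω[:, 5] = z_5
entry J[0][5] = 1.3068

1.307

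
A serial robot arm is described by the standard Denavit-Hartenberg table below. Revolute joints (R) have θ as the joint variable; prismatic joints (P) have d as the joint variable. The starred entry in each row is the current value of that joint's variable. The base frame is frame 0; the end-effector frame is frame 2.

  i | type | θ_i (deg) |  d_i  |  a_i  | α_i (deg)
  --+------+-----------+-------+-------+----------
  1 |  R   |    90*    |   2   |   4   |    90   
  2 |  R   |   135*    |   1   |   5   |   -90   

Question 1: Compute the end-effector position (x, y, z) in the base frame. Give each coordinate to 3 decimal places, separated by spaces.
1.000 0.464 5.536

after link 1: o_1 = (0.0000, 4.0000, 2.0000)
after link 2: o_2 = (1.0000, 0.4645, 5.5355)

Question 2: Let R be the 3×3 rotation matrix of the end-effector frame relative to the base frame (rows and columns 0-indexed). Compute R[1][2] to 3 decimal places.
End-effector z-axis (col 2 of R) = (0.0000,-0.7071,-0.7071)
R[1][2] = -0.7071

-0.707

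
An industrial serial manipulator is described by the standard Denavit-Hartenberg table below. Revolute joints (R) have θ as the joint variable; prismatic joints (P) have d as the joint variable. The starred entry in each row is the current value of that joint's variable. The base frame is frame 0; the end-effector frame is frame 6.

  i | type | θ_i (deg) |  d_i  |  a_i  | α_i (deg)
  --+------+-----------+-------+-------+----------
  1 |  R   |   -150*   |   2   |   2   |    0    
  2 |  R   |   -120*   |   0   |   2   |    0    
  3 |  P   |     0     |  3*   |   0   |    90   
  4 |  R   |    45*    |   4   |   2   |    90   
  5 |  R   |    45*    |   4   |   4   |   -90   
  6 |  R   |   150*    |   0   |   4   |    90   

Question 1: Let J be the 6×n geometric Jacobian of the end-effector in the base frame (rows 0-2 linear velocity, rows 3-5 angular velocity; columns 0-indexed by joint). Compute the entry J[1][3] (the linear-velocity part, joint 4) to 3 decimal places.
-0.268

axis z_3 = (1.0000,0.0000,0.0000); lever o_n−o_3 = (4.3789,3.0964,0.2679)
cross product → J_v[:, 3] = (-0.0000,-0.2679,3.0964)
J_ω[:, 3] = z_3
entry J[1][3] = -0.2679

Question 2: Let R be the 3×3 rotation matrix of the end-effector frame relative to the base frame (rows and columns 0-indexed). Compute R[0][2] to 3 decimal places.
End-effector z-axis (col 2 of R) = (0.3536,-0.3624,0.8624)
R[0][2] = 0.3536

0.354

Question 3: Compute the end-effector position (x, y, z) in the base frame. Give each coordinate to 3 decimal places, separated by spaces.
2.647 4.096 5.268

after link 1: o_1 = (-1.7321, -1.0000, 2.0000)
after link 2: o_2 = (-1.7321, 1.0000, 2.0000)
after link 3: o_3 = (-1.7321, 1.0000, 5.0000)
after link 4: o_4 = (2.2679, 2.4142, 6.4142)
after link 5: o_5 = (5.0964, 7.2426, 5.5858)
after link 6: o_6 = (2.6469, 4.0964, 5.2679)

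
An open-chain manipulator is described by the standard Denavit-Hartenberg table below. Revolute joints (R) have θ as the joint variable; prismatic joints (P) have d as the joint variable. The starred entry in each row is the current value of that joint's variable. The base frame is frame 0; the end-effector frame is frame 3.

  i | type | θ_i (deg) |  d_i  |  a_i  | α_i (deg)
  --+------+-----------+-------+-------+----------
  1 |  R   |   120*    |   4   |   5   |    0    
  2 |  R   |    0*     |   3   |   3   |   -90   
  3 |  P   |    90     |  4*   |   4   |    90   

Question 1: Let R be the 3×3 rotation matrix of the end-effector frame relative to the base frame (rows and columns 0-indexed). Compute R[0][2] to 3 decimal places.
End-effector z-axis (col 2 of R) = (-0.5000,0.8660,0.0000)
R[0][2] = -0.5000

-0.500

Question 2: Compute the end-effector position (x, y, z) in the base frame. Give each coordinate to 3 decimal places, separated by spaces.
after link 1: o_1 = (-2.5000, 4.3301, 4.0000)
after link 2: o_2 = (-4.0000, 6.9282, 7.0000)
after link 3: o_3 = (-7.4641, 4.9282, 3.0000)

-7.464 4.928 3.000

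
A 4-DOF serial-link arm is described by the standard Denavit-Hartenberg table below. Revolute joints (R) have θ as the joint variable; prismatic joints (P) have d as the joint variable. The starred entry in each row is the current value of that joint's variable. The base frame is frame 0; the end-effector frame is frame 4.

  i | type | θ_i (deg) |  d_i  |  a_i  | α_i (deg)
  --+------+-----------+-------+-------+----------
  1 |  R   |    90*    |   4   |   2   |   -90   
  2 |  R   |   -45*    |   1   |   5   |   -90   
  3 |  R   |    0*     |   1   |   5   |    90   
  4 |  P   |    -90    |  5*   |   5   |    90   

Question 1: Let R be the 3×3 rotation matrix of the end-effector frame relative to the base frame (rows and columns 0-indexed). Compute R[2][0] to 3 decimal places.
End-effector x-axis (col 0 of R) = (0.0000,-0.7071,0.7071)
R[2][0] = 0.7071

0.707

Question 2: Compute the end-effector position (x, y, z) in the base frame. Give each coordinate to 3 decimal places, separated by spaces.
-6.000 6.243 13.899

after link 1: o_1 = (0.0000, 2.0000, 4.0000)
after link 2: o_2 = (-1.0000, 5.5355, 7.5355)
after link 3: o_3 = (-1.0000, 9.7782, 10.3640)
after link 4: o_4 = (-6.0000, 6.2426, 13.8995)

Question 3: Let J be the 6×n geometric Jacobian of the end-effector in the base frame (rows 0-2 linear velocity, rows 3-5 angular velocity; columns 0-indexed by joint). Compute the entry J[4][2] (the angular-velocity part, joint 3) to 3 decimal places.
axis z_2 = (-0.0000,0.7071,-0.7071); lever o_n−o_2 = (-5.0000,0.7071,6.3640)
cross product → J_v[:, 2] = (5.0000,3.5355,3.5355)
J_ω[:, 2] = z_2
entry J[4][2] = 0.7071

0.707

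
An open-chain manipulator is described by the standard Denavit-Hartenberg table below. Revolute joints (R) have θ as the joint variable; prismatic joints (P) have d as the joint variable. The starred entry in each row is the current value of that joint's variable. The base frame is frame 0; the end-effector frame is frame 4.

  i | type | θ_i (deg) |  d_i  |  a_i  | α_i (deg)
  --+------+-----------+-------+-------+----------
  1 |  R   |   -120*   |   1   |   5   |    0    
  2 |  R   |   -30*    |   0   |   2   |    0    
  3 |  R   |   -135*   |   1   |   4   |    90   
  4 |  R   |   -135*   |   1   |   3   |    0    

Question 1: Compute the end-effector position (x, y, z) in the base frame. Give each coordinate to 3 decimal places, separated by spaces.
after link 1: o_1 = (-2.5000, -4.3301, 1.0000)
after link 2: o_2 = (-4.2321, -5.3301, 1.0000)
after link 3: o_3 = (-3.1968, -1.4664, 2.0000)
after link 4: o_4 = (-2.7799, -3.7743, -0.1213)

-2.780 -3.774 -0.121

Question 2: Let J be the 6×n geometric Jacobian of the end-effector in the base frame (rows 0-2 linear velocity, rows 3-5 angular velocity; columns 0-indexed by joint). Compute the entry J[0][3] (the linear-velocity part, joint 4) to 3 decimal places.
0.549

axis z_3 = (0.9659,-0.2588,0.0000); lever o_n−o_3 = (0.4169,-2.3079,-2.1213)
cross product → J_v[:, 3] = (0.5490,2.0490,-2.1213)
J_ω[:, 3] = z_3
entry J[0][3] = 0.5490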